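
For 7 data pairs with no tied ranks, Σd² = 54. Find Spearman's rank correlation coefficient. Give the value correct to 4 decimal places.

0.0357

ρ = 1 − 6Σd² / [n(n²−1)] = 1 − 6×54 / (7×48)
  = 1 − 324/336 = 1 − 0.96429 ≈ 0.0357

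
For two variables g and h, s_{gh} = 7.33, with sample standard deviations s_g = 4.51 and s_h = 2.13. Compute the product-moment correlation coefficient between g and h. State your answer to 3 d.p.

0.763

r = Cov(g,h) / (s_g · s_h) = 7.33 / (4.51 × 2.13)
  = 7.33 / 9.6063 ≈ 0.763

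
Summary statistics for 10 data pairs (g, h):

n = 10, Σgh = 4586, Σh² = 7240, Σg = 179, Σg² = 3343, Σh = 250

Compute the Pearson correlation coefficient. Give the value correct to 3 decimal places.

0.299

r = (nΣgh − ΣgΣh) / √[(nΣg² − (Σg)²)(nΣh² − (Σh)²)]
Numerator: 10×4586 − 179×250 = 1110
Denominator: √[(33430 − 32041)(72400 − 62500)] = √[1389 × 9900] = 3708.2476
r = 1110 / 3708.2476 ≈ 0.299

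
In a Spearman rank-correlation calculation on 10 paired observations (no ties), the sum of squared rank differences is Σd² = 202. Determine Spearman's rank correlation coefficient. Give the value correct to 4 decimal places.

-0.2242

ρ = 1 − 6Σd² / [n(n²−1)] = 1 − 6×202 / (10×99)
  = 1 − 1212/990 = 1 − 1.22424 ≈ -0.2242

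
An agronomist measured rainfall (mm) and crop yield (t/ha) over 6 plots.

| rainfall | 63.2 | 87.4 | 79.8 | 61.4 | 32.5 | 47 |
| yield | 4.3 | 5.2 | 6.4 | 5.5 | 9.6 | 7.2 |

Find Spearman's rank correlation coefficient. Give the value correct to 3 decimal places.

-0.714

Rank rainfall: 4, 6, 5, 3, 1, 2
Rank yield: 1, 2, 4, 3, 6, 5
d = rank(rainfall) − rank(yield): 3, 4, 1, 0, -5, -3; Σd² = 60
ρ = 1 − 6Σd² / [n(n²−1)] = 1 − 6×60 / (6×35) = 1 − 360/210 ≈ -0.714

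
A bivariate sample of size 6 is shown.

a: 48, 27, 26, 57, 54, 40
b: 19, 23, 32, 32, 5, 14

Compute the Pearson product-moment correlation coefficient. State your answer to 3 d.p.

n = 6, Σa = 252, Σb = 125, Σa² = 11474, Σb² = 3159, Σab = 5019
nΣab − ΣaΣb = 30114 − 31500 = -1386
nΣa² − (Σa)² = 68844 − 63504 = 5340; nΣb² − (Σb)² = 18954 − 15625 = 3329
r = -1386 / √(5340 × 3329) = -1386 / 4216.2614 ≈ -0.329

-0.329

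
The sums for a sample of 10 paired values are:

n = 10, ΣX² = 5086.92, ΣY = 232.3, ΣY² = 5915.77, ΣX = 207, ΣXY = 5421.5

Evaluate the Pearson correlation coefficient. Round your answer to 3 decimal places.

r = (nΣXY − ΣXΣY) / √[(nΣX² − (ΣX)²)(nΣY² − (ΣY)²)]
Numerator: 10×5421.5 − 207×232.3 = 6128.9
Denominator: √[(50869.2 − 42849)(59157.7 − 53963.29)] = √[8020.2 × 5194.41] = 6454.4719
r = 6128.9 / 6454.4719 ≈ 0.950

0.950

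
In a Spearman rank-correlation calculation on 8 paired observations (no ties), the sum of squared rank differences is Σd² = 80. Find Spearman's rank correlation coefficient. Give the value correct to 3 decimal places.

0.048

ρ = 1 − 6Σd² / [n(n²−1)] = 1 − 6×80 / (8×63)
  = 1 − 480/504 = 1 − 0.9524 ≈ 0.048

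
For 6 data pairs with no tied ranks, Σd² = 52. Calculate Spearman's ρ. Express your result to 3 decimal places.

-0.486

ρ = 1 − 6Σd² / [n(n²−1)] = 1 − 6×52 / (6×35)
  = 1 − 312/210 = 1 − 1.4857 ≈ -0.486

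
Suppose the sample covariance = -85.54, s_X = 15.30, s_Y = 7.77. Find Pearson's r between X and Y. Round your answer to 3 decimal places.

-0.720

r = Cov(X,Y) / (s_X · s_Y) = -85.54 / (15.30 × 7.77)
  = -85.54 / 118.8810 ≈ -0.720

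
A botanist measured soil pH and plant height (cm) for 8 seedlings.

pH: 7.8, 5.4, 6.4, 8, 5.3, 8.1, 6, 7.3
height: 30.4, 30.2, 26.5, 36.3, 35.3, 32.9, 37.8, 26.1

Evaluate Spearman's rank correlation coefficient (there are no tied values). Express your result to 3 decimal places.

0.000

Rank pH: 6, 2, 4, 7, 1, 8, 3, 5
Rank height: 4, 3, 2, 7, 6, 5, 8, 1
d = rank(pH) − rank(height): 2, -1, 2, 0, -5, 3, -5, 4; Σd² = 84
ρ = 1 − 6Σd² / [n(n²−1)] = 1 − 6×84 / (8×63) = 1 − 504/504 ≈ 0.000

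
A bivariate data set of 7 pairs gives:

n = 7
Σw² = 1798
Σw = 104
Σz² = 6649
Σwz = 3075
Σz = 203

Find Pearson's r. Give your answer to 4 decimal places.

0.1344

r = (nΣwz − ΣwΣz) / √[(nΣw² − (Σw)²)(nΣz² − (Σz)²)]
Numerator: 7×3075 − 104×203 = 413
Denominator: √[(12586 − 10816)(46543 − 41209)] = √[1770 × 5334] = 3072.6503
r = 413 / 3072.6503 ≈ 0.1344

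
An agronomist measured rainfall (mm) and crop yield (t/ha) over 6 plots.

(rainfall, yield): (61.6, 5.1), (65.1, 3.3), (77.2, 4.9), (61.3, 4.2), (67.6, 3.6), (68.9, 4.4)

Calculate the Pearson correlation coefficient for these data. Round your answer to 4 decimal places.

n = 6, Σx = 401.7, Σy = 25.5, Σx² = 27067.07, Σy² = 110.87, Σxy = 1711.25
nΣxy − ΣxΣy = 10267.5 − 10243.35 = 24.15
nΣx² − (Σx)² = 162402.42 − 161362.89 = 1039.53; nΣy² − (Σy)² = 665.22 − 650.25 = 14.97
r = 24.15 / √(1039.53 × 14.97) = 24.15 / 124.7468 ≈ 0.1936

0.1936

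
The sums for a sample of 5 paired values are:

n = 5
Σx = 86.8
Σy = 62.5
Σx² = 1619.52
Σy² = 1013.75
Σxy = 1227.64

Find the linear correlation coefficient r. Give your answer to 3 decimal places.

r = (nΣxy − ΣxΣy) / √[(nΣx² − (Σx)²)(nΣy² − (Σy)²)]
Numerator: 5×1227.64 − 86.8×62.5 = 713.2
Denominator: √[(8097.6 − 7534.24)(5068.75 − 3906.25)] = √[563.36 × 1162.5] = 809.2626
r = 713.2 / 809.2626 ≈ 0.881

0.881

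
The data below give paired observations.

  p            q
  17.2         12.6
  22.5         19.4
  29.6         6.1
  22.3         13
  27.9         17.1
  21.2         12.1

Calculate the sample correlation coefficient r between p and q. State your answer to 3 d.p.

n = 6, Σp = 140.7, Σq = 80.3, Σp² = 3403.39, Σq² = 1180.15, Σpq = 1857.29
nΣpq − ΣpΣq = 11143.74 − 11298.21 = -154.47
nΣp² − (Σp)² = 20420.34 − 19796.49 = 623.85; nΣq² − (Σq)² = 7080.9 − 6448.09 = 632.81
r = -154.47 / √(623.85 × 632.81) = -154.47 / 628.3140 ≈ -0.246

-0.246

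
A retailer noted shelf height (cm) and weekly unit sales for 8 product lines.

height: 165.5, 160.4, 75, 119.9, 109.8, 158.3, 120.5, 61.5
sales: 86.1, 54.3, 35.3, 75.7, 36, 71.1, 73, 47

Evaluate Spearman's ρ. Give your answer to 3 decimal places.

Rank height: 8, 7, 2, 4, 3, 6, 5, 1
Rank sales: 8, 4, 1, 7, 2, 5, 6, 3
d = rank(height) − rank(sales): 0, 3, 1, -3, 1, 1, -1, -2; Σd² = 26
ρ = 1 − 6Σd² / [n(n²−1)] = 1 − 6×26 / (8×63) = 1 − 156/504 ≈ 0.690

0.690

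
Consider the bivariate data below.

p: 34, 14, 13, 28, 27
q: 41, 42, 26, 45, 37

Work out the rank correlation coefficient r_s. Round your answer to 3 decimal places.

0.500

Rank p: 5, 2, 1, 4, 3
Rank q: 3, 4, 1, 5, 2
d = rank(p) − rank(q): 2, -2, 0, -1, 1; Σd² = 10
ρ = 1 − 6Σd² / [n(n²−1)] = 1 − 6×10 / (5×24) = 1 − 60/120 ≈ 0.500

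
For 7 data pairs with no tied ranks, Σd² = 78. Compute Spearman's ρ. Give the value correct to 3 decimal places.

ρ = 1 − 6Σd² / [n(n²−1)] = 1 − 6×78 / (7×48)
  = 1 − 468/336 = 1 − 1.3929 ≈ -0.393

-0.393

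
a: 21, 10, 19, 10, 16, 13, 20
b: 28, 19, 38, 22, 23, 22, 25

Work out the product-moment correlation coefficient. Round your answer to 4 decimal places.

0.6744

n = 7, Σa = 109, Σb = 177, Σa² = 1827, Σb² = 4711, Σab = 2874
nΣab − ΣaΣb = 20118 − 19293 = 825
nΣa² − (Σa)² = 12789 − 11881 = 908; nΣb² − (Σb)² = 32977 − 31329 = 1648
r = 825 / √(908 × 1648) = 825 / 1223.2678 ≈ 0.6744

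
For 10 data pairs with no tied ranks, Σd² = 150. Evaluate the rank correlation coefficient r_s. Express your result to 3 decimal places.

ρ = 1 − 6Σd² / [n(n²−1)] = 1 − 6×150 / (10×99)
  = 1 − 900/990 = 1 − 0.9091 ≈ 0.091

0.091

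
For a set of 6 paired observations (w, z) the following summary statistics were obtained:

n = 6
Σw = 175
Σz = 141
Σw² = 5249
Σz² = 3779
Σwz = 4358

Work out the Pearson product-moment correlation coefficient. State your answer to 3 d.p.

0.945

r = (nΣwz − ΣwΣz) / √[(nΣw² − (Σw)²)(nΣz² − (Σz)²)]
Numerator: 6×4358 − 175×141 = 1473
Denominator: √[(31494 − 30625)(22674 − 19881)] = √[869 × 2793] = 1557.9207
r = 1473 / 1557.9207 ≈ 0.945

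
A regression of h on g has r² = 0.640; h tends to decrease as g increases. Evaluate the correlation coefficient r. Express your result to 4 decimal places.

-0.8000

|r| = √0.640 = 0.8000
The association is negative, so r = −0.8000.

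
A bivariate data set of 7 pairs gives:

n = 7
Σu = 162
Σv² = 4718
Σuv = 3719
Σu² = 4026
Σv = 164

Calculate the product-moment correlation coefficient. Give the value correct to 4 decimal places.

r = (nΣuv − ΣuΣv) / √[(nΣu² − (Σu)²)(nΣv² − (Σv)²)]
Numerator: 7×3719 − 162×164 = -535
Denominator: √[(28182 − 26244)(33026 − 26896)] = √[1938 × 6130] = 3446.7289
r = -535 / 3446.7289 ≈ -0.1552

-0.1552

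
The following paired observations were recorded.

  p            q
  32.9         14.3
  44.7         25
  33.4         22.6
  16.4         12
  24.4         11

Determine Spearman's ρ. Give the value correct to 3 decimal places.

0.900

Rank p: 3, 5, 4, 1, 2
Rank q: 3, 5, 4, 2, 1
d = rank(p) − rank(q): 0, 0, 0, -1, 1; Σd² = 2
ρ = 1 − 6Σd² / [n(n²−1)] = 1 − 6×2 / (5×24) = 1 − 12/120 ≈ 0.900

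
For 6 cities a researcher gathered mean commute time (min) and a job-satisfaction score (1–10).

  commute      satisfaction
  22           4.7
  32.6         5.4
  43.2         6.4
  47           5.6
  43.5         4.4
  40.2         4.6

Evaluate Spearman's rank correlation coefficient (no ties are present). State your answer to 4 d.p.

Rank commute: 1, 2, 4, 6, 5, 3
Rank satisfaction: 3, 4, 6, 5, 1, 2
d = rank(commute) − rank(satisfaction): -2, -2, -2, 1, 4, 1; Σd² = 30
ρ = 1 − 6Σd² / [n(n²−1)] = 1 − 6×30 / (6×35) = 1 − 180/210 ≈ 0.1429

0.1429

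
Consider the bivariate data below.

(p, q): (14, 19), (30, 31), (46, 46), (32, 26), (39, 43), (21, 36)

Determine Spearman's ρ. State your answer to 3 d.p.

0.771

Rank p: 1, 3, 6, 4, 5, 2
Rank q: 1, 3, 6, 2, 5, 4
d = rank(p) − rank(q): 0, 0, 0, 2, 0, -2; Σd² = 8
ρ = 1 − 6Σd² / [n(n²−1)] = 1 − 6×8 / (6×35) = 1 − 48/210 ≈ 0.771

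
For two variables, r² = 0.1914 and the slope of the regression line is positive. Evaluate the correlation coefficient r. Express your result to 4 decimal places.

0.4375

|r| = √0.1914 = 0.4375
The association is positive, so r = 0.4375.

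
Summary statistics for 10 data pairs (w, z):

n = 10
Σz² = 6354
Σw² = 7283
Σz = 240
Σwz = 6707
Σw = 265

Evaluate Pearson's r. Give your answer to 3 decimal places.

r = (nΣwz − ΣwΣz) / √[(nΣw² − (Σw)²)(nΣz² − (Σz)²)]
Numerator: 10×6707 − 265×240 = 3470
Denominator: √[(72830 − 70225)(63540 − 57600)] = √[2605 × 5940] = 3933.6624
r = 3470 / 3933.6624 ≈ 0.882

0.882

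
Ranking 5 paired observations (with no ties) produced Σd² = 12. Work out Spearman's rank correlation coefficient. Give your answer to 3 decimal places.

ρ = 1 − 6Σd² / [n(n²−1)] = 1 − 6×12 / (5×24)
  = 1 − 72/120 = 1 − 0.6000 ≈ 0.400

0.400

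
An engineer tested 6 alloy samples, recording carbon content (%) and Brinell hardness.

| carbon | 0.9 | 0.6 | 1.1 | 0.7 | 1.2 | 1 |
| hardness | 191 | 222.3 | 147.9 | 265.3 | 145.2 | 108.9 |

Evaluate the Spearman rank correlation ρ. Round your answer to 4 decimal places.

-0.7714

Rank carbon: 3, 1, 5, 2, 6, 4
Rank hardness: 4, 5, 3, 6, 2, 1
d = rank(carbon) − rank(hardness): -1, -4, 2, -4, 4, 3; Σd² = 62
ρ = 1 − 6Σd² / [n(n²−1)] = 1 − 6×62 / (6×35) = 1 − 372/210 ≈ -0.7714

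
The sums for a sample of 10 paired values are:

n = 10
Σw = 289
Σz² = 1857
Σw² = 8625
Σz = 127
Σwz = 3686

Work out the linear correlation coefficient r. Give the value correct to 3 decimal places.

r = (nΣwz − ΣwΣz) / √[(nΣw² − (Σw)²)(nΣz² − (Σz)²)]
Numerator: 10×3686 − 289×127 = 157
Denominator: √[(86250 − 83521)(18570 − 16129)] = √[2729 × 2441] = 2580.9861
r = 157 / 2580.9861 ≈ 0.061

0.061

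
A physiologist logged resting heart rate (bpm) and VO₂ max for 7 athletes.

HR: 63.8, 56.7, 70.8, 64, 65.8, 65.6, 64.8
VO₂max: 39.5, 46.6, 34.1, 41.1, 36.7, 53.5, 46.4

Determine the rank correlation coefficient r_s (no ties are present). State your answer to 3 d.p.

-0.500

Rank HR: 2, 1, 7, 3, 6, 5, 4
Rank VO₂max: 3, 6, 1, 4, 2, 7, 5
d = rank(HR) − rank(VO₂max): -1, -5, 6, -1, 4, -2, -1; Σd² = 84
ρ = 1 − 6Σd² / [n(n²−1)] = 1 − 6×84 / (7×48) = 1 − 504/336 ≈ -0.500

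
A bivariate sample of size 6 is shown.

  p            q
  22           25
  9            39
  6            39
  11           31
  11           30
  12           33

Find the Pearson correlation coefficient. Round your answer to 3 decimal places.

-0.874

n = 6, Σp = 71, Σq = 197, Σp² = 987, Σq² = 6617, Σpq = 2202
nΣpq − ΣpΣq = 13212 − 13987 = -775
nΣp² − (Σp)² = 5922 − 5041 = 881; nΣq² − (Σq)² = 39702 − 38809 = 893
r = -775 / √(881 × 893) = -775 / 886.9797 ≈ -0.874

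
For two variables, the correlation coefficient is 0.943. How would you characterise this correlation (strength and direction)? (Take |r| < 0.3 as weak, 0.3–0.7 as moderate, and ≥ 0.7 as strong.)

r = 0.943 > 0 so the relationship is positive.
|r| = 0.943, which falls in the strong range.

strong positive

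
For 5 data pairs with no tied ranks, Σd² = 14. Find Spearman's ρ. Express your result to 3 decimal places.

ρ = 1 − 6Σd² / [n(n²−1)] = 1 − 6×14 / (5×24)
  = 1 − 84/120 = 1 − 0.7000 ≈ 0.300

0.300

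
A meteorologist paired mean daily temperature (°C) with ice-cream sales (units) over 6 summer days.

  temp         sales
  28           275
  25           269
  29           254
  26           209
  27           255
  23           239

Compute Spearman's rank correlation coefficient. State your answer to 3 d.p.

0.314

Rank temp: 5, 2, 6, 3, 4, 1
Rank sales: 6, 5, 3, 1, 4, 2
d = rank(temp) − rank(sales): -1, -3, 3, 2, 0, -1; Σd² = 24
ρ = 1 − 6Σd² / [n(n²−1)] = 1 − 6×24 / (6×35) = 1 − 144/210 ≈ 0.314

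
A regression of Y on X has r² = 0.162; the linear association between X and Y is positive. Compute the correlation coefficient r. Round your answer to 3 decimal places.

0.402

|r| = √0.162 = 0.402
The association is positive, so r = 0.402.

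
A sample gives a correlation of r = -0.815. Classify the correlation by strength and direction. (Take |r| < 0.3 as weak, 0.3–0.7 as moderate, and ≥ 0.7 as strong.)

strong negative

r = -0.815 < 0 so the relationship is negative.
|r| = 0.815, which falls in the strong range.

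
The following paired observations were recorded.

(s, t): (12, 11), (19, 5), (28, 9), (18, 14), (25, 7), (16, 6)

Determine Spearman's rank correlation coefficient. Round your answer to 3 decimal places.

Rank s: 1, 4, 6, 3, 5, 2
Rank t: 5, 1, 4, 6, 3, 2
d = rank(s) − rank(t): -4, 3, 2, -3, 2, 0; Σd² = 42
ρ = 1 − 6Σd² / [n(n²−1)] = 1 − 6×42 / (6×35) = 1 − 252/210 ≈ -0.200

-0.200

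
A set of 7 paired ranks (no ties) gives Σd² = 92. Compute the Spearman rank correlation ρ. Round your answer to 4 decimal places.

ρ = 1 − 6Σd² / [n(n²−1)] = 1 − 6×92 / (7×48)
  = 1 − 552/336 = 1 − 1.64286 ≈ -0.6429

-0.6429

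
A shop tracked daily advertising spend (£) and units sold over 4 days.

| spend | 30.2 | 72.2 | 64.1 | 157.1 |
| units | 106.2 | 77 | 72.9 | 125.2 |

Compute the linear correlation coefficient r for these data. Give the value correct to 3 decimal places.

0.563

n = 4, Σx = 323.6, Σy = 381.3, Σx² = 34914.1, Σy² = 38196.89, Σxy = 33108.45
nΣxy − ΣxΣy = 132433.8 − 123388.68 = 9045.12
nΣx² − (Σx)² = 139656.4 − 104716.96 = 34939.44; nΣy² − (Σy)² = 152787.56 − 145389.69 = 7397.87
r = 9045.12 / √(34939.44 × 7397.87) = 9045.12 / 16077.2334 ≈ 0.563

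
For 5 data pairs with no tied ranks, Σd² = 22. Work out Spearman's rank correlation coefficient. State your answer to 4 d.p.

-0.1000

ρ = 1 − 6Σd² / [n(n²−1)] = 1 − 6×22 / (5×24)
  = 1 − 132/120 = 1 − 1.10000 ≈ -0.1000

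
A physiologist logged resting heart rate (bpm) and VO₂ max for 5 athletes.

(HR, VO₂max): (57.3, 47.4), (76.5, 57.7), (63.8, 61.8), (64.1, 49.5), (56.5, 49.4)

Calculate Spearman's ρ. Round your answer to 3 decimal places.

0.600

Rank HR: 2, 5, 3, 4, 1
Rank VO₂max: 1, 4, 5, 3, 2
d = rank(HR) − rank(VO₂max): 1, 1, -2, 1, -1; Σd² = 8
ρ = 1 − 6Σd² / [n(n²−1)] = 1 − 6×8 / (5×24) = 1 − 48/120 ≈ 0.600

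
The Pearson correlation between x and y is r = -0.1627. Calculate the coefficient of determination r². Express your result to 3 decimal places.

0.026

r² = (-0.1627)² = 0.026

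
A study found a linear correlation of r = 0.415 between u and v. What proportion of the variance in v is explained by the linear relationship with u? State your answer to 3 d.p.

0.172

r² = (0.415)² = 0.172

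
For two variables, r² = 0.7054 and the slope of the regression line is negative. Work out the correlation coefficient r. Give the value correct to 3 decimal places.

-0.840

|r| = √0.7054 = 0.840
The association is negative, so r = −0.840.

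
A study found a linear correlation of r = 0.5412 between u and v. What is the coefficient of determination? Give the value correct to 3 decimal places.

0.293

r² = (0.5412)² = 0.293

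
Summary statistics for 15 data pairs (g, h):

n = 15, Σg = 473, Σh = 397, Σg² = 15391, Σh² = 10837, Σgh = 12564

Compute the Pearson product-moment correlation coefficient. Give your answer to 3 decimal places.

0.114

r = (nΣgh − ΣgΣh) / √[(nΣg² − (Σg)²)(nΣh² − (Σh)²)]
Numerator: 15×12564 − 473×397 = 679
Denominator: √[(230865 − 223729)(162555 − 157609)] = √[7136 × 4946] = 5940.9306
r = 679 / 5940.9306 ≈ 0.114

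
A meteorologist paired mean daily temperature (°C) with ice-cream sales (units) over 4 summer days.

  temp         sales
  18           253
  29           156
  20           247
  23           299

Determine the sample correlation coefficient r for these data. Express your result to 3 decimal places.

n = 4, Σx = 90, Σy = 955, Σx² = 2094, Σy² = 238755, Σxy = 20895
nΣxy − ΣxΣy = 83580 − 85950 = -2370
nΣx² − (Σx)² = 8376 − 8100 = 276; nΣy² − (Σy)² = 955020 − 912025 = 42995
r = -2370 / √(276 × 42995) = -2370 / 3444.7961 ≈ -0.688

-0.688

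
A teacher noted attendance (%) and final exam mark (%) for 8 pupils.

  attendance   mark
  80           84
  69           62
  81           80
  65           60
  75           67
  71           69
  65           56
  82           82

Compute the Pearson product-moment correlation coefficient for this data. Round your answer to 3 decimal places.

0.959

n = 8, Σx = 588, Σy = 560, Σx² = 43562, Σy² = 40010, Σxy = 41666
nΣxy − ΣxΣy = 333328 − 329280 = 4048
nΣx² − (Σx)² = 348496 − 345744 = 2752; nΣy² − (Σy)² = 320080 − 313600 = 6480
r = 4048 / √(2752 × 6480) = 4048 / 4222.9090 ≈ 0.959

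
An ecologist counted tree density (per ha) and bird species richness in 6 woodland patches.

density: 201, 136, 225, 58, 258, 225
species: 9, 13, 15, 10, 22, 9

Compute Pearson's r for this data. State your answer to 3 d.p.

0.482

n = 6, Σx = 1103, Σy = 78, Σx² = 230075, Σy² = 1140, Σxy = 15233
nΣxy − ΣxΣy = 91398 − 86034 = 5364
nΣx² − (Σx)² = 1380450 − 1216609 = 163841; nΣy² − (Σy)² = 6840 − 6084 = 756
r = 5364 / √(163841 × 756) = 5364 / 11129.4113 ≈ 0.482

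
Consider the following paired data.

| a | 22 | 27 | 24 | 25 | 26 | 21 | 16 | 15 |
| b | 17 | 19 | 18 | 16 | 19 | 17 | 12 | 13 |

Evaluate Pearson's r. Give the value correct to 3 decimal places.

n = 8, Σa = 176, Σb = 131, Σa² = 4012, Σb² = 2193, Σab = 2957
nΣab − ΣaΣb = 23656 − 23056 = 600
nΣa² − (Σa)² = 32096 − 30976 = 1120; nΣb² − (Σb)² = 17544 − 17161 = 383
r = 600 / √(1120 × 383) = 600 / 654.9504 ≈ 0.916

0.916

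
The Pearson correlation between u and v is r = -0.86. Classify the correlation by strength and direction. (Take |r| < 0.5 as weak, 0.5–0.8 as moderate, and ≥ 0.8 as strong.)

strong negative

r = -0.86 < 0 so the relationship is negative.
|r| = 0.86, which falls in the strong range.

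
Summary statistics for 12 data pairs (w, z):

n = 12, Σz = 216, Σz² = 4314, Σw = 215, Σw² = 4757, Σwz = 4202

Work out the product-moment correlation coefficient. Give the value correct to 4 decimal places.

0.5347

r = (nΣwz − ΣwΣz) / √[(nΣw² − (Σw)²)(nΣz² − (Σz)²)]
Numerator: 12×4202 − 215×216 = 3984
Denominator: √[(57084 − 46225)(51768 − 46656)] = √[10859 × 5112] = 7450.5844
r = 3984 / 7450.5844 ≈ 0.5347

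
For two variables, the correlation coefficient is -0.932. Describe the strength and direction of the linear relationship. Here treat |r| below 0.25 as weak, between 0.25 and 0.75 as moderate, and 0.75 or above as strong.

r = -0.932 < 0 so the relationship is negative.
|r| = 0.932, which falls in the strong range.

strong negative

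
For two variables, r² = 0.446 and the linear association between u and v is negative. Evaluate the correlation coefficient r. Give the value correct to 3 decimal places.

-0.668

|r| = √0.446 = 0.668
The association is negative, so r = −0.668.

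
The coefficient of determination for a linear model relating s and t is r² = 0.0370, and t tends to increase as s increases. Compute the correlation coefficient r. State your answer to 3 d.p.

|r| = √0.0370 = 0.192
The association is positive, so r = 0.192.

0.192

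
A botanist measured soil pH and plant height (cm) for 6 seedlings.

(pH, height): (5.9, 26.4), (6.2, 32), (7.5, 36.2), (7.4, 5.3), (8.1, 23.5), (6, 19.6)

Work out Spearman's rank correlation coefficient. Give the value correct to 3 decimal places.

0.086

Rank pH: 1, 3, 5, 4, 6, 2
Rank height: 4, 5, 6, 1, 3, 2
d = rank(pH) − rank(height): -3, -2, -1, 3, 3, 0; Σd² = 32
ρ = 1 − 6Σd² / [n(n²−1)] = 1 − 6×32 / (6×35) = 1 − 192/210 ≈ 0.086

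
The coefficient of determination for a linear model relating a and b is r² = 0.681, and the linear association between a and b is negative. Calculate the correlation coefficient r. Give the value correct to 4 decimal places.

-0.8252

|r| = √0.681 = 0.8252
The association is negative, so r = −0.8252.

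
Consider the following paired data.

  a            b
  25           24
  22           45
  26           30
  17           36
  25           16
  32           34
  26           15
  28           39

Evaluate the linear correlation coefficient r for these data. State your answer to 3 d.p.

n = 8, Σa = 201, Σb = 239, Σa² = 5183, Σb² = 7955, Σab = 5952
nΣab − ΣaΣb = 47616 − 48039 = -423
nΣa² − (Σa)² = 41464 − 40401 = 1063; nΣb² − (Σb)² = 63640 − 57121 = 6519
r = -423 / √(1063 × 6519) = -423 / 2632.4318 ≈ -0.161

-0.161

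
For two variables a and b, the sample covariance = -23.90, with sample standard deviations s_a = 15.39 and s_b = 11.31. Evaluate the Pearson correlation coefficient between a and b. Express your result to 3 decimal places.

r = Cov(a,b) / (s_a · s_b) = -23.90 / (15.39 × 11.31)
  = -23.90 / 174.0609 ≈ -0.137

-0.137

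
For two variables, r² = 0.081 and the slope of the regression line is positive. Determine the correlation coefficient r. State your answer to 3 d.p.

|r| = √0.081 = 0.285
The association is positive, so r = 0.285.

0.285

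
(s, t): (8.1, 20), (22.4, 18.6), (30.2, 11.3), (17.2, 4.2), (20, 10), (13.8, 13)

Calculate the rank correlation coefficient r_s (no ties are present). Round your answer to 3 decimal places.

Rank s: 1, 5, 6, 3, 4, 2
Rank t: 6, 5, 3, 1, 2, 4
d = rank(s) − rank(t): -5, 0, 3, 2, 2, -2; Σd² = 46
ρ = 1 − 6Σd² / [n(n²−1)] = 1 − 6×46 / (6×35) = 1 − 276/210 ≈ -0.314

-0.314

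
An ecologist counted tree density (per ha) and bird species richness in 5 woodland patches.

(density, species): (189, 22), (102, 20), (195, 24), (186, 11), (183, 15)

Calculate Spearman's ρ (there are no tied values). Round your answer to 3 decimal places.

0.600

Rank density: 4, 1, 5, 3, 2
Rank species: 4, 3, 5, 1, 2
d = rank(density) − rank(species): 0, -2, 0, 2, 0; Σd² = 8
ρ = 1 − 6Σd² / [n(n²−1)] = 1 − 6×8 / (5×24) = 1 − 48/120 ≈ 0.600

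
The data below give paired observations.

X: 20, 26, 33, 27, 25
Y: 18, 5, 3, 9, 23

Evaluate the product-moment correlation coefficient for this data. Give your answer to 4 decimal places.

-0.7034

n = 5, ΣX = 131, ΣY = 58, ΣX² = 3519, ΣY² = 968, ΣXY = 1407
nΣXY − ΣXΣY = 7035 − 7598 = -563
nΣX² − (ΣX)² = 17595 − 17161 = 434; nΣY² − (ΣY)² = 4840 − 3364 = 1476
r = -563 / √(434 × 1476) = -563 / 800.3649 ≈ -0.7034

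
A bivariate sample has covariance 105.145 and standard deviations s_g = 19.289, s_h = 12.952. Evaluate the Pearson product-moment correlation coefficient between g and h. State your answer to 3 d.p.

0.421

r = Cov(g,h) / (s_g · s_h) = 105.145 / (19.289 × 12.952)
  = 105.145 / 249.8311 ≈ 0.421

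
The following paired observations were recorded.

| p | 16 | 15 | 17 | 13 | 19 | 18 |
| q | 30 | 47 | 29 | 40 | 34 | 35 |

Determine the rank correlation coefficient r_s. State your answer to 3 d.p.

-0.486

Rank p: 3, 2, 4, 1, 6, 5
Rank q: 2, 6, 1, 5, 3, 4
d = rank(p) − rank(q): 1, -4, 3, -4, 3, 1; Σd² = 52
ρ = 1 − 6Σd² / [n(n²−1)] = 1 − 6×52 / (6×35) = 1 − 312/210 ≈ -0.486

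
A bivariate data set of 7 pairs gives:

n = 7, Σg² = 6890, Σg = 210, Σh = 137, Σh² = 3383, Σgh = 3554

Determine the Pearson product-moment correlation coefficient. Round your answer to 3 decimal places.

-0.864

r = (nΣgh − ΣgΣh) / √[(nΣg² − (Σg)²)(nΣh² − (Σh)²)]
Numerator: 7×3554 − 210×137 = -3892
Denominator: √[(48230 − 44100)(23681 − 18769)] = √[4130 × 4912] = 4504.0604
r = -3892 / 4504.0604 ≈ -0.864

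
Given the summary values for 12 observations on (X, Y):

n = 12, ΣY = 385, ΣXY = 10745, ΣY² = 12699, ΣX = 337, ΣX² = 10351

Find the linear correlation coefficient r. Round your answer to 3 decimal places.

r = (nΣXY − ΣXΣY) / √[(nΣX² − (ΣX)²)(nΣY² − (ΣY)²)]
Numerator: 12×10745 − 337×385 = -805
Denominator: √[(124212 − 113569)(152388 − 148225)] = √[10643 × 4163] = 6656.3360
r = -805 / 6656.3360 ≈ -0.121

-0.121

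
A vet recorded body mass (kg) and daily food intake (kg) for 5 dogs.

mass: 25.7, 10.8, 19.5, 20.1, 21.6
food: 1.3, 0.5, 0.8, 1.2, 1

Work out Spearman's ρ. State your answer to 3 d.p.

0.900

Rank mass: 5, 1, 2, 3, 4
Rank food: 5, 1, 2, 4, 3
d = rank(mass) − rank(food): 0, 0, 0, -1, 1; Σd² = 2
ρ = 1 − 6Σd² / [n(n²−1)] = 1 − 6×2 / (5×24) = 1 − 12/120 ≈ 0.900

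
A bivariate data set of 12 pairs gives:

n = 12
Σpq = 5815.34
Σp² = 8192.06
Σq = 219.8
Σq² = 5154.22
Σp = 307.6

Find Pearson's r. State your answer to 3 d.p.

r = (nΣpq − ΣpΣq) / √[(nΣp² − (Σp)²)(nΣq² − (Σq)²)]
Numerator: 12×5815.34 − 307.6×219.8 = 2173.6
Denominator: √[(98304.72 − 94617.76)(61850.64 − 48312.04)] = √[3686.96 × 13538.6] = 7065.1452
r = 2173.6 / 7065.1452 ≈ 0.308

0.308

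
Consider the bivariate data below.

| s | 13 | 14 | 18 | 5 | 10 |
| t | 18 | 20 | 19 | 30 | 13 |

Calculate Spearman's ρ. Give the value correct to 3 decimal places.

Rank s: 3, 4, 5, 1, 2
Rank t: 2, 4, 3, 5, 1
d = rank(s) − rank(t): 1, 0, 2, -4, 1; Σd² = 22
ρ = 1 − 6Σd² / [n(n²−1)] = 1 − 6×22 / (5×24) = 1 − 132/120 ≈ -0.100

-0.100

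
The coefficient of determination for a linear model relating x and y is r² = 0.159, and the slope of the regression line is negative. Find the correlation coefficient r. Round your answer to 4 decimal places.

-0.3987

|r| = √0.159 = 0.3987
The association is negative, so r = −0.3987.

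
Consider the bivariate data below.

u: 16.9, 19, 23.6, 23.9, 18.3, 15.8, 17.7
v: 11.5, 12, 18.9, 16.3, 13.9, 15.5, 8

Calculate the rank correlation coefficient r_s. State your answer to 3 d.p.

0.536

Rank u: 2, 5, 6, 7, 4, 1, 3
Rank v: 2, 3, 7, 6, 4, 5, 1
d = rank(u) − rank(v): 0, 2, -1, 1, 0, -4, 2; Σd² = 26
ρ = 1 − 6Σd² / [n(n²−1)] = 1 − 6×26 / (7×48) = 1 − 156/336 ≈ 0.536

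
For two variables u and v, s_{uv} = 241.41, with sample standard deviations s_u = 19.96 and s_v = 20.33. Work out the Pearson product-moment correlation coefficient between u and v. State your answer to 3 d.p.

r = Cov(u,v) / (s_u · s_v) = 241.41 / (19.96 × 20.33)
  = 241.41 / 405.7868 ≈ 0.595

0.595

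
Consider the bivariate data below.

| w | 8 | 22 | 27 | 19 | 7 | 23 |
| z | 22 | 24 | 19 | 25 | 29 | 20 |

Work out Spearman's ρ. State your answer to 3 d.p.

Rank w: 2, 4, 6, 3, 1, 5
Rank z: 3, 4, 1, 5, 6, 2
d = rank(w) − rank(z): -1, 0, 5, -2, -5, 3; Σd² = 64
ρ = 1 − 6Σd² / [n(n²−1)] = 1 − 6×64 / (6×35) = 1 − 384/210 ≈ -0.829

-0.829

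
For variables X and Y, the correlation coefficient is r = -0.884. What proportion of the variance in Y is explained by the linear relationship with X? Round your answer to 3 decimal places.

0.781

r² = (-0.884)² = 0.781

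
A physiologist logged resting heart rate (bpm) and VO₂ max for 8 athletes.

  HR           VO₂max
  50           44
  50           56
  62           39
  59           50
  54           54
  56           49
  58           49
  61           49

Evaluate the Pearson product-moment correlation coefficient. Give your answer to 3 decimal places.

n = 8, Σx = 450, Σy = 390, Σx² = 25462, Σy² = 19212, Σxy = 21859
nΣxy − ΣxΣy = 174872 − 175500 = -628
nΣx² − (Σx)² = 203696 − 202500 = 1196; nΣy² − (Σy)² = 153696 − 152100 = 1596
r = -628 / √(1196 × 1596) = -628 / 1381.5991 ≈ -0.455

-0.455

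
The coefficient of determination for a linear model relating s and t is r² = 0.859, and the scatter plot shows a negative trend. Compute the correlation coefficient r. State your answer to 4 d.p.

|r| = √0.859 = 0.9268
The association is negative, so r = −0.9268.

-0.9268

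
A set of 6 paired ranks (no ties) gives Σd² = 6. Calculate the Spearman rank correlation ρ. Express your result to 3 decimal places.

ρ = 1 − 6Σd² / [n(n²−1)] = 1 − 6×6 / (6×35)
  = 1 − 36/210 = 1 − 0.1714 ≈ 0.829

0.829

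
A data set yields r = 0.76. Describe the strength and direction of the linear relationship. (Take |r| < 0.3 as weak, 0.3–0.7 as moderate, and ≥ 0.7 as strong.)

r = 0.76 > 0 so the relationship is positive.
|r| = 0.76, which falls in the strong range.

strong positive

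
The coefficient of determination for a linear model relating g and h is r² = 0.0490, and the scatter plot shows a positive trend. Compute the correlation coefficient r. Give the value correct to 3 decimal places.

0.221

|r| = √0.0490 = 0.221
The association is positive, so r = 0.221.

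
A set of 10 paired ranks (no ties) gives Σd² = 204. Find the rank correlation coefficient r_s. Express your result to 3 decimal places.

ρ = 1 − 6Σd² / [n(n²−1)] = 1 − 6×204 / (10×99)
  = 1 − 1224/990 = 1 − 1.2364 ≈ -0.236

-0.236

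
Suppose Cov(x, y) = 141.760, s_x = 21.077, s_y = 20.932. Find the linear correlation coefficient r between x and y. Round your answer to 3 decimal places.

r = Cov(x,y) / (s_x · s_y) = 141.760 / (21.077 × 20.932)
  = 141.760 / 441.1838 ≈ 0.321

0.321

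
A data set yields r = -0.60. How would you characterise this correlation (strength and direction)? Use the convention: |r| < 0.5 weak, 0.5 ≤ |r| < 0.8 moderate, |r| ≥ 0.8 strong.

moderate negative

r = -0.60 < 0 so the relationship is negative.
|r| = 0.60, which falls in the moderate range.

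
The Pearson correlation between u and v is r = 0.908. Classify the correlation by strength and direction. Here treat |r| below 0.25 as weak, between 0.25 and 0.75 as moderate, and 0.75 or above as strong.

strong positive

r = 0.908 > 0 so the relationship is positive.
|r| = 0.908, which falls in the strong range.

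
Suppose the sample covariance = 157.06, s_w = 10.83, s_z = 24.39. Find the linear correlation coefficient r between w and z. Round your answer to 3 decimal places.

0.595

r = Cov(w,z) / (s_w · s_z) = 157.06 / (10.83 × 24.39)
  = 157.06 / 264.1437 ≈ 0.595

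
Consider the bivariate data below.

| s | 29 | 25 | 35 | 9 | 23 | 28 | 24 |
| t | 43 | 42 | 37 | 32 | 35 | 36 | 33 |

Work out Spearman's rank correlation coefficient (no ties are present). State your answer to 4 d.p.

0.7857

Rank s: 6, 4, 7, 1, 2, 5, 3
Rank t: 7, 6, 5, 1, 3, 4, 2
d = rank(s) − rank(t): -1, -2, 2, 0, -1, 1, 1; Σd² = 12
ρ = 1 − 6Σd² / [n(n²−1)] = 1 − 6×12 / (7×48) = 1 − 72/336 ≈ 0.7857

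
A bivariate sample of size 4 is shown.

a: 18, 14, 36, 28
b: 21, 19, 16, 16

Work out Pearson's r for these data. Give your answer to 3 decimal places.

-0.822

n = 4, Σa = 96, Σb = 72, Σa² = 2600, Σb² = 1314, Σab = 1668
nΣab − ΣaΣb = 6672 − 6912 = -240
nΣa² − (Σa)² = 10400 − 9216 = 1184; nΣb² − (Σb)² = 5256 − 5184 = 72
r = -240 / √(1184 × 72) = -240 / 291.9726 ≈ -0.822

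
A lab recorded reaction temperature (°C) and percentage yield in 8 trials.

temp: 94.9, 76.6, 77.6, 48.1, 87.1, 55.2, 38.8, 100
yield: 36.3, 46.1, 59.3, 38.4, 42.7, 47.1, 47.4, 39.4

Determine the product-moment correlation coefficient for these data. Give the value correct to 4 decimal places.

n = 8, Σx = 578.3, Σy = 356.7, Σx² = 45347.83, Σy² = 16274.77, Σxy = 25523.06
nΣxy − ΣxΣy = 204184.48 − 206279.61 = -2095.13
nΣx² − (Σx)² = 362782.64 − 334430.89 = 28351.75; nΣy² − (Σy)² = 130198.16 − 127234.89 = 2963.27
r = -2095.13 / √(28351.75 × 2963.27) = -2095.13 / 9165.9091 ≈ -0.2286

-0.2286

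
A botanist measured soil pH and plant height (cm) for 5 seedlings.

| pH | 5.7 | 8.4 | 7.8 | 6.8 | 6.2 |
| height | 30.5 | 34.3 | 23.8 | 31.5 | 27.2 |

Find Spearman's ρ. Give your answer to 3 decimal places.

0.300

Rank pH: 1, 5, 4, 3, 2
Rank height: 3, 5, 1, 4, 2
d = rank(pH) − rank(height): -2, 0, 3, -1, 0; Σd² = 14
ρ = 1 − 6Σd² / [n(n²−1)] = 1 − 6×14 / (5×24) = 1 − 84/120 ≈ 0.300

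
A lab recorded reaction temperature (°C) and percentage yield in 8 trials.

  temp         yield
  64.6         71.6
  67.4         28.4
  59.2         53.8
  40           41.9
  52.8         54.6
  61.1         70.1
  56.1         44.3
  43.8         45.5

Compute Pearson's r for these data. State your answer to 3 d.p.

n = 8, Σx = 445, Σy = 410.2, Σx² = 25407.26, Σy² = 22511.08, Σxy = 23044.6
nΣxy − ΣxΣy = 184356.8 − 182539 = 1817.8
nΣx² − (Σx)² = 203258.08 − 198025 = 5233.08; nΣy² − (Σy)² = 180088.64 − 168264.04 = 11824.6
r = 1817.8 / √(5233.08 × 11824.6) = 1817.8 / 7866.3256 ≈ 0.231

0.231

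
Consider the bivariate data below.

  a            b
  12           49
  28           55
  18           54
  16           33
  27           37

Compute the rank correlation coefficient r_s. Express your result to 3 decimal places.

Rank a: 1, 5, 3, 2, 4
Rank b: 3, 5, 4, 1, 2
d = rank(a) − rank(b): -2, 0, -1, 1, 2; Σd² = 10
ρ = 1 − 6Σd² / [n(n²−1)] = 1 − 6×10 / (5×24) = 1 − 60/120 ≈ 0.500

0.500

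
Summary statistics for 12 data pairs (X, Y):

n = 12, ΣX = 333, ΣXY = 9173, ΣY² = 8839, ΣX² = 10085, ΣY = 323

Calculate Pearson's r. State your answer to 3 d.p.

r = (nΣXY − ΣXΣY) / √[(nΣX² − (ΣX)²)(nΣY² − (ΣY)²)]
Numerator: 12×9173 − 333×323 = 2517
Denominator: √[(121020 − 110889)(106068 − 104329)] = √[10131 × 1739] = 4197.3574
r = 2517 / 4197.3574 ≈ 0.600

0.600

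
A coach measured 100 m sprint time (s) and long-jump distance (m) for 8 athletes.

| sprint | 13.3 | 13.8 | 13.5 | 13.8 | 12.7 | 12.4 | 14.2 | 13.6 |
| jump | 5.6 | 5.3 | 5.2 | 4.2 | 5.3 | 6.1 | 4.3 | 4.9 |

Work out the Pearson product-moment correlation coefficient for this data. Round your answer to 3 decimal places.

n = 8, Σx = 107.3, Σy = 40.9, Σx² = 1441.67, Σy² = 211.93, Σxy = 546.43
nΣxy − ΣxΣy = 4371.44 − 4388.57 = -17.13
nΣx² − (Σx)² = 11533.36 − 11513.29 = 20.07; nΣy² − (Σy)² = 1695.44 − 1672.81 = 22.63
r = -17.13 / √(20.07 × 22.63) = -17.13 / 21.3116 ≈ -0.804

-0.804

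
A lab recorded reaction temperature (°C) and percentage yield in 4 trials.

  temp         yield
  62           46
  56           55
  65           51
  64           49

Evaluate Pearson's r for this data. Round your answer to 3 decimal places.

-0.630

n = 4, Σx = 247, Σy = 201, Σx² = 15301, Σy² = 10143, Σxy = 12383
nΣxy − ΣxΣy = 49532 − 49647 = -115
nΣx² − (Σx)² = 61204 − 61009 = 195; nΣy² − (Σy)² = 40572 − 40401 = 171
r = -115 / √(195 × 171) = -115 / 182.6061 ≈ -0.630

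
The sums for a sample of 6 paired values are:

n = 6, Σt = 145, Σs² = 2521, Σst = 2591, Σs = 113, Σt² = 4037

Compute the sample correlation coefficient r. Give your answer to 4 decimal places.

r = (nΣst − ΣsΣt) / √[(nΣs² − (Σs)²)(nΣt² − (Σt)²)]
Numerator: 6×2591 − 113×145 = -839
Denominator: √[(15126 − 12769)(24222 − 21025)] = √[2357 × 3197] = 2745.0554
r = -839 / 2745.0554 ≈ -0.3056

-0.3056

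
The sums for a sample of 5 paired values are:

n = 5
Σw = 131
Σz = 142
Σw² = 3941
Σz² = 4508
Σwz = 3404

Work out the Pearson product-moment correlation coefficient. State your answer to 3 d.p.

r = (nΣwz − ΣwΣz) / √[(nΣw² − (Σw)²)(nΣz² − (Σz)²)]
Numerator: 5×3404 − 131×142 = -1582
Denominator: √[(19705 − 17161)(22540 − 20164)] = √[2544 × 2376] = 2458.5654
r = -1582 / 2458.5654 ≈ -0.643

-0.643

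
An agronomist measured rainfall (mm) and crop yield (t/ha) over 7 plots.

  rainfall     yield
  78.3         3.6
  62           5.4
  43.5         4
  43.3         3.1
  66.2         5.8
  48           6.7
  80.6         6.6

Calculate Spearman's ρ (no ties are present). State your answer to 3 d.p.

Rank rainfall: 6, 4, 2, 1, 5, 3, 7
Rank yield: 2, 4, 3, 1, 5, 7, 6
d = rank(rainfall) − rank(yield): 4, 0, -1, 0, 0, -4, 1; Σd² = 34
ρ = 1 − 6Σd² / [n(n²−1)] = 1 − 6×34 / (7×48) = 1 − 204/336 ≈ 0.393

0.393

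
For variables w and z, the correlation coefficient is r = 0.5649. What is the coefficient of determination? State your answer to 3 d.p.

r² = (0.5649)² = 0.319

0.319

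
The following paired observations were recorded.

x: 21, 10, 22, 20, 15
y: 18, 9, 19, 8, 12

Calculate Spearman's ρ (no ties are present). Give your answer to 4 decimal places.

Rank x: 4, 1, 5, 3, 2
Rank y: 4, 2, 5, 1, 3
d = rank(x) − rank(y): 0, -1, 0, 2, -1; Σd² = 6
ρ = 1 − 6Σd² / [n(n²−1)] = 1 − 6×6 / (5×24) = 1 − 36/120 ≈ 0.7000

0.7000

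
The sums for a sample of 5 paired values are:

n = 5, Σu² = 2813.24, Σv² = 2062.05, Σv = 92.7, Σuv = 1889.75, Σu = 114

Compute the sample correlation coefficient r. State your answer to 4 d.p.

r = (nΣuv − ΣuΣv) / √[(nΣu² − (Σu)²)(nΣv² − (Σv)²)]
Numerator: 5×1889.75 − 114×92.7 = -1119.05
Denominator: √[(14066.2 − 12996)(10310.25 − 8593.29)] = √[1070.2 × 1716.96] = 1355.5407
r = -1119.05 / 1355.5407 ≈ -0.8255

-0.8255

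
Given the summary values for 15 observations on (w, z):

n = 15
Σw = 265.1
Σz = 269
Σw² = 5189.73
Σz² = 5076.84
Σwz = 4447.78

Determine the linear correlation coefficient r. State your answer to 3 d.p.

r = (nΣwz − ΣwΣz) / √[(nΣw² − (Σw)²)(nΣz² − (Σz)²)]
Numerator: 15×4447.78 − 265.1×269 = -4595.2
Denominator: √[(77845.95 − 70278.01)(76152.6 − 72361)] = √[7567.94 × 3791.6] = 5356.7342
r = -4595.2 / 5356.7342 ≈ -0.858

-0.858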